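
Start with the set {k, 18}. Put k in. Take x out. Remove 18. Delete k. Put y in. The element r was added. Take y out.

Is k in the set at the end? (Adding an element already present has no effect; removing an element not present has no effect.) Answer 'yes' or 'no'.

Tracking the set through each operation:
Start: {18, k}
Event 1 (add k): already present, no change. Set: {18, k}
Event 2 (remove x): not present, no change. Set: {18, k}
Event 3 (remove 18): removed. Set: {k}
Event 4 (remove k): removed. Set: {}
Event 5 (add y): added. Set: {y}
Event 6 (add r): added. Set: {r, y}
Event 7 (remove y): removed. Set: {r}

Final set: {r} (size 1)
k is NOT in the final set.

Answer: no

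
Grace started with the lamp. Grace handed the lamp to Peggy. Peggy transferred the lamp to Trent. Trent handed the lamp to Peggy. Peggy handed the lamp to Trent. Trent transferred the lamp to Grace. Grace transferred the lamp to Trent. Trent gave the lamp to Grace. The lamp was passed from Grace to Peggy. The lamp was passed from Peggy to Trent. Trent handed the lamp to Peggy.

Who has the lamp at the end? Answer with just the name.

Answer: Peggy

Derivation:
Tracking the lamp through each event:
Start: Grace has the lamp.
After event 1: Peggy has the lamp.
After event 2: Trent has the lamp.
After event 3: Peggy has the lamp.
After event 4: Trent has the lamp.
After event 5: Grace has the lamp.
After event 6: Trent has the lamp.
After event 7: Grace has the lamp.
After event 8: Peggy has the lamp.
After event 9: Trent has the lamp.
After event 10: Peggy has the lamp.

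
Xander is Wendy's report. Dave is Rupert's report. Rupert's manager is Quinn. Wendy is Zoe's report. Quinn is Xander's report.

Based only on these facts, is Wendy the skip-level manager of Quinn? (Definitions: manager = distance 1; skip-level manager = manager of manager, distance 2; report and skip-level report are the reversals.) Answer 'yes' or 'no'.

Answer: yes

Derivation:
Reconstructing the manager chain from the given facts:
  Zoe -> Wendy -> Xander -> Quinn -> Rupert -> Dave
(each arrow means 'manager of the next')
Positions in the chain (0 = top):
  position of Zoe: 0
  position of Wendy: 1
  position of Xander: 2
  position of Quinn: 3
  position of Rupert: 4
  position of Dave: 5

Wendy is at position 1, Quinn is at position 3; signed distance (j - i) = 2.
'skip-level manager' requires j - i = 2. Actual distance is 2, so the relation HOLDS.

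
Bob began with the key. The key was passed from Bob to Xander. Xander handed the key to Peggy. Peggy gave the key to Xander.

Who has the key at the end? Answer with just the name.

Answer: Xander

Derivation:
Tracking the key through each event:
Start: Bob has the key.
After event 1: Xander has the key.
After event 2: Peggy has the key.
After event 3: Xander has the key.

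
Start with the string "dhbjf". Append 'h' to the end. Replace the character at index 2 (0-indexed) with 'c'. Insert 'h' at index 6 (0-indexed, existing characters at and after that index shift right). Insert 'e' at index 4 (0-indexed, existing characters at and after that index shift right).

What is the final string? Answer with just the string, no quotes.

Answer: dhcjefhh

Derivation:
Applying each edit step by step:
Start: "dhbjf"
Op 1 (append 'h'): "dhbjf" -> "dhbjfh"
Op 2 (replace idx 2: 'b' -> 'c'): "dhbjfh" -> "dhcjfh"
Op 3 (insert 'h' at idx 6): "dhcjfh" -> "dhcjfhh"
Op 4 (insert 'e' at idx 4): "dhcjfhh" -> "dhcjefhh"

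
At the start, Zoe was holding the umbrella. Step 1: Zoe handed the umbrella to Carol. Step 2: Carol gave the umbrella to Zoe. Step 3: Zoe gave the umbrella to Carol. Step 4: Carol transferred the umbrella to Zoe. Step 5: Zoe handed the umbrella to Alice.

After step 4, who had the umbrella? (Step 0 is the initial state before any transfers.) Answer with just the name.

Tracking the umbrella holder through step 4:
After step 0 (start): Zoe
After step 1: Carol
After step 2: Zoe
After step 3: Carol
After step 4: Zoe

At step 4, the holder is Zoe.

Answer: Zoe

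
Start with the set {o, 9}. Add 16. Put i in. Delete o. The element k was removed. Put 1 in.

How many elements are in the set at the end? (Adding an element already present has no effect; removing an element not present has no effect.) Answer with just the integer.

Tracking the set through each operation:
Start: {9, o}
Event 1 (add 16): added. Set: {16, 9, o}
Event 2 (add i): added. Set: {16, 9, i, o}
Event 3 (remove o): removed. Set: {16, 9, i}
Event 4 (remove k): not present, no change. Set: {16, 9, i}
Event 5 (add 1): added. Set: {1, 16, 9, i}

Final set: {1, 16, 9, i} (size 4)

Answer: 4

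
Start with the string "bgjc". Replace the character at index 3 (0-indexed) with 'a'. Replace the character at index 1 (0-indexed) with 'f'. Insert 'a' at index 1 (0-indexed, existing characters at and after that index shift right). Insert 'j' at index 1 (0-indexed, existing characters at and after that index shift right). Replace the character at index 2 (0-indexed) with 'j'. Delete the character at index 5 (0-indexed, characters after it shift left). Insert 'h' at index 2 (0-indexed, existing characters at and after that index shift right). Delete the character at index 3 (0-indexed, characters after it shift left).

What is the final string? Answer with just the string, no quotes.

Applying each edit step by step:
Start: "bgjc"
Op 1 (replace idx 3: 'c' -> 'a'): "bgjc" -> "bgja"
Op 2 (replace idx 1: 'g' -> 'f'): "bgja" -> "bfja"
Op 3 (insert 'a' at idx 1): "bfja" -> "bafja"
Op 4 (insert 'j' at idx 1): "bafja" -> "bjafja"
Op 5 (replace idx 2: 'a' -> 'j'): "bjafja" -> "bjjfja"
Op 6 (delete idx 5 = 'a'): "bjjfja" -> "bjjfj"
Op 7 (insert 'h' at idx 2): "bjjfj" -> "bjhjfj"
Op 8 (delete idx 3 = 'j'): "bjhjfj" -> "bjhfj"

Answer: bjhfj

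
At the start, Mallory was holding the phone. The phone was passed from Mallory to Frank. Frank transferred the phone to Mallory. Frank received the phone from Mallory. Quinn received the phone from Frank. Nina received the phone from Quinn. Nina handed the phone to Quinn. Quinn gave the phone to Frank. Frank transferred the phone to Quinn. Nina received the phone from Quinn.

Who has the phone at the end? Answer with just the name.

Tracking the phone through each event:
Start: Mallory has the phone.
After event 1: Frank has the phone.
After event 2: Mallory has the phone.
After event 3: Frank has the phone.
After event 4: Quinn has the phone.
After event 5: Nina has the phone.
After event 6: Quinn has the phone.
After event 7: Frank has the phone.
After event 8: Quinn has the phone.
After event 9: Nina has the phone.

Answer: Nina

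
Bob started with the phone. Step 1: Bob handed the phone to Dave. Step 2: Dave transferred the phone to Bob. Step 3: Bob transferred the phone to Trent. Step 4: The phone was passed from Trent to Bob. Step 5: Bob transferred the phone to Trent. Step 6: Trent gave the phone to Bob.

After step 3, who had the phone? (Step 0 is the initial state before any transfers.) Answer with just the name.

Answer: Trent

Derivation:
Tracking the phone holder through step 3:
After step 0 (start): Bob
After step 1: Dave
After step 2: Bob
After step 3: Trent

At step 3, the holder is Trent.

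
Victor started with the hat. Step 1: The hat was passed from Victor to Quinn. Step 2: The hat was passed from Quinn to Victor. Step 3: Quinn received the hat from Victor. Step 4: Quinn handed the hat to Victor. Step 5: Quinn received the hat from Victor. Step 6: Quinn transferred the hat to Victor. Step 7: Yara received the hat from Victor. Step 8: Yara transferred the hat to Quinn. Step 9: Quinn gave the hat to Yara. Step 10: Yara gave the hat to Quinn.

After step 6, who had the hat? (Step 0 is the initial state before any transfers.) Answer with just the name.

Tracking the hat holder through step 6:
After step 0 (start): Victor
After step 1: Quinn
After step 2: Victor
After step 3: Quinn
After step 4: Victor
After step 5: Quinn
After step 6: Victor

At step 6, the holder is Victor.

Answer: Victor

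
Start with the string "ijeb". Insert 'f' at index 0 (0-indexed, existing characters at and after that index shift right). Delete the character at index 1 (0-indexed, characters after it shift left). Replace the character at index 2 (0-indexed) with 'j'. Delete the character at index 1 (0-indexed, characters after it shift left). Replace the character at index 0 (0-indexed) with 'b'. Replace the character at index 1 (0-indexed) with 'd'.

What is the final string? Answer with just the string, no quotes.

Answer: bdb

Derivation:
Applying each edit step by step:
Start: "ijeb"
Op 1 (insert 'f' at idx 0): "ijeb" -> "fijeb"
Op 2 (delete idx 1 = 'i'): "fijeb" -> "fjeb"
Op 3 (replace idx 2: 'e' -> 'j'): "fjeb" -> "fjjb"
Op 4 (delete idx 1 = 'j'): "fjjb" -> "fjb"
Op 5 (replace idx 0: 'f' -> 'b'): "fjb" -> "bjb"
Op 6 (replace idx 1: 'j' -> 'd'): "bjb" -> "bdb"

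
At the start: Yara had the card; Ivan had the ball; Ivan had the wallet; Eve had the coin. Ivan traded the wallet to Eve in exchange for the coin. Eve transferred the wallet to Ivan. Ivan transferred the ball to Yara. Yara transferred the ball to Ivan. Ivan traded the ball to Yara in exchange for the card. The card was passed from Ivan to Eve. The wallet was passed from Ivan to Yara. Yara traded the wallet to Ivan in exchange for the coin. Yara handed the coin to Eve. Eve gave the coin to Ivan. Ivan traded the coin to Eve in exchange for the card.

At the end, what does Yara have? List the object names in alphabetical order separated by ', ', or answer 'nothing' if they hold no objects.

Answer: ball

Derivation:
Tracking all object holders:
Start: card:Yara, ball:Ivan, wallet:Ivan, coin:Eve
Event 1 (swap wallet<->coin: now wallet:Eve, coin:Ivan). State: card:Yara, ball:Ivan, wallet:Eve, coin:Ivan
Event 2 (give wallet: Eve -> Ivan). State: card:Yara, ball:Ivan, wallet:Ivan, coin:Ivan
Event 3 (give ball: Ivan -> Yara). State: card:Yara, ball:Yara, wallet:Ivan, coin:Ivan
Event 4 (give ball: Yara -> Ivan). State: card:Yara, ball:Ivan, wallet:Ivan, coin:Ivan
Event 5 (swap ball<->card: now ball:Yara, card:Ivan). State: card:Ivan, ball:Yara, wallet:Ivan, coin:Ivan
Event 6 (give card: Ivan -> Eve). State: card:Eve, ball:Yara, wallet:Ivan, coin:Ivan
Event 7 (give wallet: Ivan -> Yara). State: card:Eve, ball:Yara, wallet:Yara, coin:Ivan
Event 8 (swap wallet<->coin: now wallet:Ivan, coin:Yara). State: card:Eve, ball:Yara, wallet:Ivan, coin:Yara
Event 9 (give coin: Yara -> Eve). State: card:Eve, ball:Yara, wallet:Ivan, coin:Eve
Event 10 (give coin: Eve -> Ivan). State: card:Eve, ball:Yara, wallet:Ivan, coin:Ivan
Event 11 (swap coin<->card: now coin:Eve, card:Ivan). State: card:Ivan, ball:Yara, wallet:Ivan, coin:Eve

Final state: card:Ivan, ball:Yara, wallet:Ivan, coin:Eve
Yara holds: ball.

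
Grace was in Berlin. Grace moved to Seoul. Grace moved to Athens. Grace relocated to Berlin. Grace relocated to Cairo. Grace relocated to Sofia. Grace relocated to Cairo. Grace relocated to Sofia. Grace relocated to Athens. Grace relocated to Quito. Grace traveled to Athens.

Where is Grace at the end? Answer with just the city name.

Answer: Athens

Derivation:
Tracking Grace's location:
Start: Grace is in Berlin.
After move 1: Berlin -> Seoul. Grace is in Seoul.
After move 2: Seoul -> Athens. Grace is in Athens.
After move 3: Athens -> Berlin. Grace is in Berlin.
After move 4: Berlin -> Cairo. Grace is in Cairo.
After move 5: Cairo -> Sofia. Grace is in Sofia.
After move 6: Sofia -> Cairo. Grace is in Cairo.
After move 7: Cairo -> Sofia. Grace is in Sofia.
After move 8: Sofia -> Athens. Grace is in Athens.
After move 9: Athens -> Quito. Grace is in Quito.
After move 10: Quito -> Athens. Grace is in Athens.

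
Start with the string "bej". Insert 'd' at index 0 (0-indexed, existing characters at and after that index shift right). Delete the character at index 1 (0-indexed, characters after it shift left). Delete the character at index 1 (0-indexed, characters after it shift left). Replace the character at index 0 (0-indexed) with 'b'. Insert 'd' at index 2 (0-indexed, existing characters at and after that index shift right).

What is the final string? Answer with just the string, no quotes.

Applying each edit step by step:
Start: "bej"
Op 1 (insert 'd' at idx 0): "bej" -> "dbej"
Op 2 (delete idx 1 = 'b'): "dbej" -> "dej"
Op 3 (delete idx 1 = 'e'): "dej" -> "dj"
Op 4 (replace idx 0: 'd' -> 'b'): "dj" -> "bj"
Op 5 (insert 'd' at idx 2): "bj" -> "bjd"

Answer: bjd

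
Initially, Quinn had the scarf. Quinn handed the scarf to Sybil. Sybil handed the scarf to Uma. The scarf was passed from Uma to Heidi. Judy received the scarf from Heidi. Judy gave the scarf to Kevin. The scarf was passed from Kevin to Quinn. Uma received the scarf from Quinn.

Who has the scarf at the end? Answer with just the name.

Tracking the scarf through each event:
Start: Quinn has the scarf.
After event 1: Sybil has the scarf.
After event 2: Uma has the scarf.
After event 3: Heidi has the scarf.
After event 4: Judy has the scarf.
After event 5: Kevin has the scarf.
After event 6: Quinn has the scarf.
After event 7: Uma has the scarf.

Answer: Uma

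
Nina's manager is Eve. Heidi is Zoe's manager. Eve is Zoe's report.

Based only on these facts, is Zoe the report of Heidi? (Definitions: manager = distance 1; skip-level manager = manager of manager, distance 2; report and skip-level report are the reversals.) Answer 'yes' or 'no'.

Reconstructing the manager chain from the given facts:
  Heidi -> Zoe -> Eve -> Nina
(each arrow means 'manager of the next')
Positions in the chain (0 = top):
  position of Heidi: 0
  position of Zoe: 1
  position of Eve: 2
  position of Nina: 3

Zoe is at position 1, Heidi is at position 0; signed distance (j - i) = -1.
'report' requires j - i = -1. Actual distance is -1, so the relation HOLDS.

Answer: yes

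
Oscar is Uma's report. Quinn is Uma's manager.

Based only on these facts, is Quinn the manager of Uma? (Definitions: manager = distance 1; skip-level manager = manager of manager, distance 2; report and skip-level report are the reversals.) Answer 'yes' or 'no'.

Answer: yes

Derivation:
Reconstructing the manager chain from the given facts:
  Quinn -> Uma -> Oscar
(each arrow means 'manager of the next')
Positions in the chain (0 = top):
  position of Quinn: 0
  position of Uma: 1
  position of Oscar: 2

Quinn is at position 0, Uma is at position 1; signed distance (j - i) = 1.
'manager' requires j - i = 1. Actual distance is 1, so the relation HOLDS.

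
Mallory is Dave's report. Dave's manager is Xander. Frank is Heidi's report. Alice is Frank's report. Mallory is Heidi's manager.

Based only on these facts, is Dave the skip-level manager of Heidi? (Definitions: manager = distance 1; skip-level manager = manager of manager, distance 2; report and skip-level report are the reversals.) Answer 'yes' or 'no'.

Reconstructing the manager chain from the given facts:
  Xander -> Dave -> Mallory -> Heidi -> Frank -> Alice
(each arrow means 'manager of the next')
Positions in the chain (0 = top):
  position of Xander: 0
  position of Dave: 1
  position of Mallory: 2
  position of Heidi: 3
  position of Frank: 4
  position of Alice: 5

Dave is at position 1, Heidi is at position 3; signed distance (j - i) = 2.
'skip-level manager' requires j - i = 2. Actual distance is 2, so the relation HOLDS.

Answer: yes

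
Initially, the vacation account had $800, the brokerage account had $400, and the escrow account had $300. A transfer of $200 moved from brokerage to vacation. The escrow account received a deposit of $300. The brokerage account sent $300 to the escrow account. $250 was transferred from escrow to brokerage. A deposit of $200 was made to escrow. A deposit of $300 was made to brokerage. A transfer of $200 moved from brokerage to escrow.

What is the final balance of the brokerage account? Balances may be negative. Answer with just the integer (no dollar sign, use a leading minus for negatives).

Answer: 250

Derivation:
Tracking account balances step by step:
Start: vacation=800, brokerage=400, escrow=300
Event 1 (transfer 200 brokerage -> vacation): brokerage: 400 - 200 = 200, vacation: 800 + 200 = 1000. Balances: vacation=1000, brokerage=200, escrow=300
Event 2 (deposit 300 to escrow): escrow: 300 + 300 = 600. Balances: vacation=1000, brokerage=200, escrow=600
Event 3 (transfer 300 brokerage -> escrow): brokerage: 200 - 300 = -100, escrow: 600 + 300 = 900. Balances: vacation=1000, brokerage=-100, escrow=900
Event 4 (transfer 250 escrow -> brokerage): escrow: 900 - 250 = 650, brokerage: -100 + 250 = 150. Balances: vacation=1000, brokerage=150, escrow=650
Event 5 (deposit 200 to escrow): escrow: 650 + 200 = 850. Balances: vacation=1000, brokerage=150, escrow=850
Event 6 (deposit 300 to brokerage): brokerage: 150 + 300 = 450. Balances: vacation=1000, brokerage=450, escrow=850
Event 7 (transfer 200 brokerage -> escrow): brokerage: 450 - 200 = 250, escrow: 850 + 200 = 1050. Balances: vacation=1000, brokerage=250, escrow=1050

Final balance of brokerage: 250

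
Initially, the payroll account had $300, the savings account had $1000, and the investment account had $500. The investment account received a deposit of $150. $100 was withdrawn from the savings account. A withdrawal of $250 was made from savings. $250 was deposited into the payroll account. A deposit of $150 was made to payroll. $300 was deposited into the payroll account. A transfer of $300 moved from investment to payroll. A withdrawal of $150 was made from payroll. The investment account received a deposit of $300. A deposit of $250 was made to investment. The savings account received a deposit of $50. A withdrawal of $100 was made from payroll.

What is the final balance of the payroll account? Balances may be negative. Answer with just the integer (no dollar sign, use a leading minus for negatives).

Tracking account balances step by step:
Start: payroll=300, savings=1000, investment=500
Event 1 (deposit 150 to investment): investment: 500 + 150 = 650. Balances: payroll=300, savings=1000, investment=650
Event 2 (withdraw 100 from savings): savings: 1000 - 100 = 900. Balances: payroll=300, savings=900, investment=650
Event 3 (withdraw 250 from savings): savings: 900 - 250 = 650. Balances: payroll=300, savings=650, investment=650
Event 4 (deposit 250 to payroll): payroll: 300 + 250 = 550. Balances: payroll=550, savings=650, investment=650
Event 5 (deposit 150 to payroll): payroll: 550 + 150 = 700. Balances: payroll=700, savings=650, investment=650
Event 6 (deposit 300 to payroll): payroll: 700 + 300 = 1000. Balances: payroll=1000, savings=650, investment=650
Event 7 (transfer 300 investment -> payroll): investment: 650 - 300 = 350, payroll: 1000 + 300 = 1300. Balances: payroll=1300, savings=650, investment=350
Event 8 (withdraw 150 from payroll): payroll: 1300 - 150 = 1150. Balances: payroll=1150, savings=650, investment=350
Event 9 (deposit 300 to investment): investment: 350 + 300 = 650. Balances: payroll=1150, savings=650, investment=650
Event 10 (deposit 250 to investment): investment: 650 + 250 = 900. Balances: payroll=1150, savings=650, investment=900
Event 11 (deposit 50 to savings): savings: 650 + 50 = 700. Balances: payroll=1150, savings=700, investment=900
Event 12 (withdraw 100 from payroll): payroll: 1150 - 100 = 1050. Balances: payroll=1050, savings=700, investment=900

Final balance of payroll: 1050

Answer: 1050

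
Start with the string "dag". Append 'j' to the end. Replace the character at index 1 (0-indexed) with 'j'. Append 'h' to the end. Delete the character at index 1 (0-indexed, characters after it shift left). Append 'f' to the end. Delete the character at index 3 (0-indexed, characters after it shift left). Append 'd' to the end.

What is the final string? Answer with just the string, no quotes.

Answer: dgjfd

Derivation:
Applying each edit step by step:
Start: "dag"
Op 1 (append 'j'): "dag" -> "dagj"
Op 2 (replace idx 1: 'a' -> 'j'): "dagj" -> "djgj"
Op 3 (append 'h'): "djgj" -> "djgjh"
Op 4 (delete idx 1 = 'j'): "djgjh" -> "dgjh"
Op 5 (append 'f'): "dgjh" -> "dgjhf"
Op 6 (delete idx 3 = 'h'): "dgjhf" -> "dgjf"
Op 7 (append 'd'): "dgjf" -> "dgjfd"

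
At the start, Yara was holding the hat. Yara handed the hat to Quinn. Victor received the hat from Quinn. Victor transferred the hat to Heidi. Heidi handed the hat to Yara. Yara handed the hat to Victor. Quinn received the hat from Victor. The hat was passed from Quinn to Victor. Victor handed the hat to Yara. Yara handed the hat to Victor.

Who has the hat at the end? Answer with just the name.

Tracking the hat through each event:
Start: Yara has the hat.
After event 1: Quinn has the hat.
After event 2: Victor has the hat.
After event 3: Heidi has the hat.
After event 4: Yara has the hat.
After event 5: Victor has the hat.
After event 6: Quinn has the hat.
After event 7: Victor has the hat.
After event 8: Yara has the hat.
After event 9: Victor has the hat.

Answer: Victor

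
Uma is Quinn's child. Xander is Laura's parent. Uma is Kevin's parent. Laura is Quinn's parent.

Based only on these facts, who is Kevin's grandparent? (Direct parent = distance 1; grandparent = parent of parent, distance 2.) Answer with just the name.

Reconstructing the parent chain from the given facts:
  Xander -> Laura -> Quinn -> Uma -> Kevin
(each arrow means 'parent of the next')
Positions in the chain (0 = top):
  position of Xander: 0
  position of Laura: 1
  position of Quinn: 2
  position of Uma: 3
  position of Kevin: 4

Kevin is at position 4; the grandparent is 2 steps up the chain, i.e. position 2: Quinn.

Answer: Quinn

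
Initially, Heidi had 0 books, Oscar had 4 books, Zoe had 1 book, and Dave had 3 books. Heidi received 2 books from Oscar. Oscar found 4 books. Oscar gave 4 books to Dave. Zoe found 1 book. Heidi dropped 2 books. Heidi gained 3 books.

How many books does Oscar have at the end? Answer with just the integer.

Tracking counts step by step:
Start: Heidi=0, Oscar=4, Zoe=1, Dave=3
Event 1 (Oscar -> Heidi, 2): Oscar: 4 -> 2, Heidi: 0 -> 2. State: Heidi=2, Oscar=2, Zoe=1, Dave=3
Event 2 (Oscar +4): Oscar: 2 -> 6. State: Heidi=2, Oscar=6, Zoe=1, Dave=3
Event 3 (Oscar -> Dave, 4): Oscar: 6 -> 2, Dave: 3 -> 7. State: Heidi=2, Oscar=2, Zoe=1, Dave=7
Event 4 (Zoe +1): Zoe: 1 -> 2. State: Heidi=2, Oscar=2, Zoe=2, Dave=7
Event 5 (Heidi -2): Heidi: 2 -> 0. State: Heidi=0, Oscar=2, Zoe=2, Dave=7
Event 6 (Heidi +3): Heidi: 0 -> 3. State: Heidi=3, Oscar=2, Zoe=2, Dave=7

Oscar's final count: 2

Answer: 2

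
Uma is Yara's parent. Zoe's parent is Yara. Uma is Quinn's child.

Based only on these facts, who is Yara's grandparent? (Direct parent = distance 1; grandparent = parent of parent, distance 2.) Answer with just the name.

Reconstructing the parent chain from the given facts:
  Quinn -> Uma -> Yara -> Zoe
(each arrow means 'parent of the next')
Positions in the chain (0 = top):
  position of Quinn: 0
  position of Uma: 1
  position of Yara: 2
  position of Zoe: 3

Yara is at position 2; the grandparent is 2 steps up the chain, i.e. position 0: Quinn.

Answer: Quinn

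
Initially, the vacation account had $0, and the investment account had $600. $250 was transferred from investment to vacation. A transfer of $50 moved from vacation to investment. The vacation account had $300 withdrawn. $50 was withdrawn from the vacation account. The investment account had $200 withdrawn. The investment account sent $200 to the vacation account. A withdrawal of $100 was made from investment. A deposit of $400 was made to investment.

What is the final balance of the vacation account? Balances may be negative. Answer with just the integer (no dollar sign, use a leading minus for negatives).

Answer: 50

Derivation:
Tracking account balances step by step:
Start: vacation=0, investment=600
Event 1 (transfer 250 investment -> vacation): investment: 600 - 250 = 350, vacation: 0 + 250 = 250. Balances: vacation=250, investment=350
Event 2 (transfer 50 vacation -> investment): vacation: 250 - 50 = 200, investment: 350 + 50 = 400. Balances: vacation=200, investment=400
Event 3 (withdraw 300 from vacation): vacation: 200 - 300 = -100. Balances: vacation=-100, investment=400
Event 4 (withdraw 50 from vacation): vacation: -100 - 50 = -150. Balances: vacation=-150, investment=400
Event 5 (withdraw 200 from investment): investment: 400 - 200 = 200. Balances: vacation=-150, investment=200
Event 6 (transfer 200 investment -> vacation): investment: 200 - 200 = 0, vacation: -150 + 200 = 50. Balances: vacation=50, investment=0
Event 7 (withdraw 100 from investment): investment: 0 - 100 = -100. Balances: vacation=50, investment=-100
Event 8 (deposit 400 to investment): investment: -100 + 400 = 300. Balances: vacation=50, investment=300

Final balance of vacation: 50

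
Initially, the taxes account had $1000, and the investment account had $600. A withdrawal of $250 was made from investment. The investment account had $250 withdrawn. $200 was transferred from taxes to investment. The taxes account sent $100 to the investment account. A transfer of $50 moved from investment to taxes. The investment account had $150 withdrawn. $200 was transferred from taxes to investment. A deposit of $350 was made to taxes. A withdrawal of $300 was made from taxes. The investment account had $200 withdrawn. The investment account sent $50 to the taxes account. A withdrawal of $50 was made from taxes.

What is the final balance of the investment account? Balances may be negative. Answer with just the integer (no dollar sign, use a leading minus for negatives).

Answer: 150

Derivation:
Tracking account balances step by step:
Start: taxes=1000, investment=600
Event 1 (withdraw 250 from investment): investment: 600 - 250 = 350. Balances: taxes=1000, investment=350
Event 2 (withdraw 250 from investment): investment: 350 - 250 = 100. Balances: taxes=1000, investment=100
Event 3 (transfer 200 taxes -> investment): taxes: 1000 - 200 = 800, investment: 100 + 200 = 300. Balances: taxes=800, investment=300
Event 4 (transfer 100 taxes -> investment): taxes: 800 - 100 = 700, investment: 300 + 100 = 400. Balances: taxes=700, investment=400
Event 5 (transfer 50 investment -> taxes): investment: 400 - 50 = 350, taxes: 700 + 50 = 750. Balances: taxes=750, investment=350
Event 6 (withdraw 150 from investment): investment: 350 - 150 = 200. Balances: taxes=750, investment=200
Event 7 (transfer 200 taxes -> investment): taxes: 750 - 200 = 550, investment: 200 + 200 = 400. Balances: taxes=550, investment=400
Event 8 (deposit 350 to taxes): taxes: 550 + 350 = 900. Balances: taxes=900, investment=400
Event 9 (withdraw 300 from taxes): taxes: 900 - 300 = 600. Balances: taxes=600, investment=400
Event 10 (withdraw 200 from investment): investment: 400 - 200 = 200. Balances: taxes=600, investment=200
Event 11 (transfer 50 investment -> taxes): investment: 200 - 50 = 150, taxes: 600 + 50 = 650. Balances: taxes=650, investment=150
Event 12 (withdraw 50 from taxes): taxes: 650 - 50 = 600. Balances: taxes=600, investment=150

Final balance of investment: 150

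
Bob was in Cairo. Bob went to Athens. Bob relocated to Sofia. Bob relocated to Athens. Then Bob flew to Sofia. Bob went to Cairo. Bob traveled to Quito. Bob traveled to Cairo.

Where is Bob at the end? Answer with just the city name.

Tracking Bob's location:
Start: Bob is in Cairo.
After move 1: Cairo -> Athens. Bob is in Athens.
After move 2: Athens -> Sofia. Bob is in Sofia.
After move 3: Sofia -> Athens. Bob is in Athens.
After move 4: Athens -> Sofia. Bob is in Sofia.
After move 5: Sofia -> Cairo. Bob is in Cairo.
After move 6: Cairo -> Quito. Bob is in Quito.
After move 7: Quito -> Cairo. Bob is in Cairo.

Answer: Cairo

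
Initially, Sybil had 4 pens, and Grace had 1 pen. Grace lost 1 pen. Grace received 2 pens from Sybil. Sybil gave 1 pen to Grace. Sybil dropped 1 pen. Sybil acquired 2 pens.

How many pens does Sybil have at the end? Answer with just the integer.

Tracking counts step by step:
Start: Sybil=4, Grace=1
Event 1 (Grace -1): Grace: 1 -> 0. State: Sybil=4, Grace=0
Event 2 (Sybil -> Grace, 2): Sybil: 4 -> 2, Grace: 0 -> 2. State: Sybil=2, Grace=2
Event 3 (Sybil -> Grace, 1): Sybil: 2 -> 1, Grace: 2 -> 3. State: Sybil=1, Grace=3
Event 4 (Sybil -1): Sybil: 1 -> 0. State: Sybil=0, Grace=3
Event 5 (Sybil +2): Sybil: 0 -> 2. State: Sybil=2, Grace=3

Sybil's final count: 2

Answer: 2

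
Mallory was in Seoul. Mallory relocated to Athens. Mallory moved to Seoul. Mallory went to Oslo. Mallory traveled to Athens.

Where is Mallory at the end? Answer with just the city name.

Tracking Mallory's location:
Start: Mallory is in Seoul.
After move 1: Seoul -> Athens. Mallory is in Athens.
After move 2: Athens -> Seoul. Mallory is in Seoul.
After move 3: Seoul -> Oslo. Mallory is in Oslo.
After move 4: Oslo -> Athens. Mallory is in Athens.

Answer: Athens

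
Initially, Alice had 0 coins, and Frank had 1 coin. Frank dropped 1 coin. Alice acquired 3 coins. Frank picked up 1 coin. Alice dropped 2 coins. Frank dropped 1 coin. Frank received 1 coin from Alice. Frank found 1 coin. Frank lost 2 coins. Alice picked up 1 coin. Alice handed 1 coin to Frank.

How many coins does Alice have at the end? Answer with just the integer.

Answer: 0

Derivation:
Tracking counts step by step:
Start: Alice=0, Frank=1
Event 1 (Frank -1): Frank: 1 -> 0. State: Alice=0, Frank=0
Event 2 (Alice +3): Alice: 0 -> 3. State: Alice=3, Frank=0
Event 3 (Frank +1): Frank: 0 -> 1. State: Alice=3, Frank=1
Event 4 (Alice -2): Alice: 3 -> 1. State: Alice=1, Frank=1
Event 5 (Frank -1): Frank: 1 -> 0. State: Alice=1, Frank=0
Event 6 (Alice -> Frank, 1): Alice: 1 -> 0, Frank: 0 -> 1. State: Alice=0, Frank=1
Event 7 (Frank +1): Frank: 1 -> 2. State: Alice=0, Frank=2
Event 8 (Frank -2): Frank: 2 -> 0. State: Alice=0, Frank=0
Event 9 (Alice +1): Alice: 0 -> 1. State: Alice=1, Frank=0
Event 10 (Alice -> Frank, 1): Alice: 1 -> 0, Frank: 0 -> 1. State: Alice=0, Frank=1

Alice's final count: 0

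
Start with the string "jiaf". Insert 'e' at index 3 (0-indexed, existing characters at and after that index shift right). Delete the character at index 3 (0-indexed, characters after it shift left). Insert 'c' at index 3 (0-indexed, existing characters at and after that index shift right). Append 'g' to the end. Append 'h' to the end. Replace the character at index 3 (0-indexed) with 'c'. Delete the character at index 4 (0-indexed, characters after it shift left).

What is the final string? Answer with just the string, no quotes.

Applying each edit step by step:
Start: "jiaf"
Op 1 (insert 'e' at idx 3): "jiaf" -> "jiaef"
Op 2 (delete idx 3 = 'e'): "jiaef" -> "jiaf"
Op 3 (insert 'c' at idx 3): "jiaf" -> "jiacf"
Op 4 (append 'g'): "jiacf" -> "jiacfg"
Op 5 (append 'h'): "jiacfg" -> "jiacfgh"
Op 6 (replace idx 3: 'c' -> 'c'): "jiacfgh" -> "jiacfgh"
Op 7 (delete idx 4 = 'f'): "jiacfgh" -> "jiacgh"

Answer: jiacgh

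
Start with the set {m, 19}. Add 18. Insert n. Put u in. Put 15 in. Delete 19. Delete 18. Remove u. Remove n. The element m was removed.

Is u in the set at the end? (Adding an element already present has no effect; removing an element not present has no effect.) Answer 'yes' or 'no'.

Answer: no

Derivation:
Tracking the set through each operation:
Start: {19, m}
Event 1 (add 18): added. Set: {18, 19, m}
Event 2 (add n): added. Set: {18, 19, m, n}
Event 3 (add u): added. Set: {18, 19, m, n, u}
Event 4 (add 15): added. Set: {15, 18, 19, m, n, u}
Event 5 (remove 19): removed. Set: {15, 18, m, n, u}
Event 6 (remove 18): removed. Set: {15, m, n, u}
Event 7 (remove u): removed. Set: {15, m, n}
Event 8 (remove n): removed. Set: {15, m}
Event 9 (remove m): removed. Set: {15}

Final set: {15} (size 1)
u is NOT in the final set.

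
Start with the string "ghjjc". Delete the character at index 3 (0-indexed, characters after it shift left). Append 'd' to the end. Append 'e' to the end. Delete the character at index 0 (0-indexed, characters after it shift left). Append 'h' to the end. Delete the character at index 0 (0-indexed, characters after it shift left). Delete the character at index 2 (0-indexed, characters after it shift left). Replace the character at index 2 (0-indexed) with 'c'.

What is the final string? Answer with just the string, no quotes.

Answer: jcch

Derivation:
Applying each edit step by step:
Start: "ghjjc"
Op 1 (delete idx 3 = 'j'): "ghjjc" -> "ghjc"
Op 2 (append 'd'): "ghjc" -> "ghjcd"
Op 3 (append 'e'): "ghjcd" -> "ghjcde"
Op 4 (delete idx 0 = 'g'): "ghjcde" -> "hjcde"
Op 5 (append 'h'): "hjcde" -> "hjcdeh"
Op 6 (delete idx 0 = 'h'): "hjcdeh" -> "jcdeh"
Op 7 (delete idx 2 = 'd'): "jcdeh" -> "jceh"
Op 8 (replace idx 2: 'e' -> 'c'): "jceh" -> "jcch"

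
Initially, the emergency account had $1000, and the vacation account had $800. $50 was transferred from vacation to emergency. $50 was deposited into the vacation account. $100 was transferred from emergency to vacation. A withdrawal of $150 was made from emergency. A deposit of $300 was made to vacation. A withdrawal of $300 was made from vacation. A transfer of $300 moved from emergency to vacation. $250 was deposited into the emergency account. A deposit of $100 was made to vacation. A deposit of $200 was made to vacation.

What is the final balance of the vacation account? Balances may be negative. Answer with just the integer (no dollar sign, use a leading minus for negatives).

Tracking account balances step by step:
Start: emergency=1000, vacation=800
Event 1 (transfer 50 vacation -> emergency): vacation: 800 - 50 = 750, emergency: 1000 + 50 = 1050. Balances: emergency=1050, vacation=750
Event 2 (deposit 50 to vacation): vacation: 750 + 50 = 800. Balances: emergency=1050, vacation=800
Event 3 (transfer 100 emergency -> vacation): emergency: 1050 - 100 = 950, vacation: 800 + 100 = 900. Balances: emergency=950, vacation=900
Event 4 (withdraw 150 from emergency): emergency: 950 - 150 = 800. Balances: emergency=800, vacation=900
Event 5 (deposit 300 to vacation): vacation: 900 + 300 = 1200. Balances: emergency=800, vacation=1200
Event 6 (withdraw 300 from vacation): vacation: 1200 - 300 = 900. Balances: emergency=800, vacation=900
Event 7 (transfer 300 emergency -> vacation): emergency: 800 - 300 = 500, vacation: 900 + 300 = 1200. Balances: emergency=500, vacation=1200
Event 8 (deposit 250 to emergency): emergency: 500 + 250 = 750. Balances: emergency=750, vacation=1200
Event 9 (deposit 100 to vacation): vacation: 1200 + 100 = 1300. Balances: emergency=750, vacation=1300
Event 10 (deposit 200 to vacation): vacation: 1300 + 200 = 1500. Balances: emergency=750, vacation=1500

Final balance of vacation: 1500

Answer: 1500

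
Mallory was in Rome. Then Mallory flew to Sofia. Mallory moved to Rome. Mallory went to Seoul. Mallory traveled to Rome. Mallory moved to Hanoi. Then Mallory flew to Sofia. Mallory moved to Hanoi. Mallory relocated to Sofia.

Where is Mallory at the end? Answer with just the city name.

Answer: Sofia

Derivation:
Tracking Mallory's location:
Start: Mallory is in Rome.
After move 1: Rome -> Sofia. Mallory is in Sofia.
After move 2: Sofia -> Rome. Mallory is in Rome.
After move 3: Rome -> Seoul. Mallory is in Seoul.
After move 4: Seoul -> Rome. Mallory is in Rome.
After move 5: Rome -> Hanoi. Mallory is in Hanoi.
After move 6: Hanoi -> Sofia. Mallory is in Sofia.
After move 7: Sofia -> Hanoi. Mallory is in Hanoi.
After move 8: Hanoi -> Sofia. Mallory is in Sofia.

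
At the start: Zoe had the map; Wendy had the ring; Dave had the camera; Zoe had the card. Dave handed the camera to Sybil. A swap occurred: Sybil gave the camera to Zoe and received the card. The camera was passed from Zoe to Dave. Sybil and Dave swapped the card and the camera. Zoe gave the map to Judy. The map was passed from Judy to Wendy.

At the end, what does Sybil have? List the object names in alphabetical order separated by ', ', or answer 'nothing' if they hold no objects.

Answer: camera

Derivation:
Tracking all object holders:
Start: map:Zoe, ring:Wendy, camera:Dave, card:Zoe
Event 1 (give camera: Dave -> Sybil). State: map:Zoe, ring:Wendy, camera:Sybil, card:Zoe
Event 2 (swap camera<->card: now camera:Zoe, card:Sybil). State: map:Zoe, ring:Wendy, camera:Zoe, card:Sybil
Event 3 (give camera: Zoe -> Dave). State: map:Zoe, ring:Wendy, camera:Dave, card:Sybil
Event 4 (swap card<->camera: now card:Dave, camera:Sybil). State: map:Zoe, ring:Wendy, camera:Sybil, card:Dave
Event 5 (give map: Zoe -> Judy). State: map:Judy, ring:Wendy, camera:Sybil, card:Dave
Event 6 (give map: Judy -> Wendy). State: map:Wendy, ring:Wendy, camera:Sybil, card:Dave

Final state: map:Wendy, ring:Wendy, camera:Sybil, card:Dave
Sybil holds: camera.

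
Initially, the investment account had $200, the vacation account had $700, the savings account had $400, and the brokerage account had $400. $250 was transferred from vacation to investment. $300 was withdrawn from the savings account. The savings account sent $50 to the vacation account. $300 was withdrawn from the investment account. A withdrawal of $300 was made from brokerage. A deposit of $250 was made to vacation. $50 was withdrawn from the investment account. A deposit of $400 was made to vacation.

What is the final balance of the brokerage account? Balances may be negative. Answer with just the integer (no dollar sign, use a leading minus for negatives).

Answer: 100

Derivation:
Tracking account balances step by step:
Start: investment=200, vacation=700, savings=400, brokerage=400
Event 1 (transfer 250 vacation -> investment): vacation: 700 - 250 = 450, investment: 200 + 250 = 450. Balances: investment=450, vacation=450, savings=400, brokerage=400
Event 2 (withdraw 300 from savings): savings: 400 - 300 = 100. Balances: investment=450, vacation=450, savings=100, brokerage=400
Event 3 (transfer 50 savings -> vacation): savings: 100 - 50 = 50, vacation: 450 + 50 = 500. Balances: investment=450, vacation=500, savings=50, brokerage=400
Event 4 (withdraw 300 from investment): investment: 450 - 300 = 150. Balances: investment=150, vacation=500, savings=50, brokerage=400
Event 5 (withdraw 300 from brokerage): brokerage: 400 - 300 = 100. Balances: investment=150, vacation=500, savings=50, brokerage=100
Event 6 (deposit 250 to vacation): vacation: 500 + 250 = 750. Balances: investment=150, vacation=750, savings=50, brokerage=100
Event 7 (withdraw 50 from investment): investment: 150 - 50 = 100. Balances: investment=100, vacation=750, savings=50, brokerage=100
Event 8 (deposit 400 to vacation): vacation: 750 + 400 = 1150. Balances: investment=100, vacation=1150, savings=50, brokerage=100

Final balance of brokerage: 100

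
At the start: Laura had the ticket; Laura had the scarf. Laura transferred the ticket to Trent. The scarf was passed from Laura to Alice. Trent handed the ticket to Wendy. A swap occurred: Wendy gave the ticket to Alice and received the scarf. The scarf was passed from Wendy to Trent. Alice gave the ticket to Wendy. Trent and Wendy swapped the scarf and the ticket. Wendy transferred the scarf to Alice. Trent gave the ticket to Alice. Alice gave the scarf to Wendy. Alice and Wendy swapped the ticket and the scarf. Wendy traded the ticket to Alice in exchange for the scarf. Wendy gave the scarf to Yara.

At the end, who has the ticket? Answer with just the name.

Tracking all object holders:
Start: ticket:Laura, scarf:Laura
Event 1 (give ticket: Laura -> Trent). State: ticket:Trent, scarf:Laura
Event 2 (give scarf: Laura -> Alice). State: ticket:Trent, scarf:Alice
Event 3 (give ticket: Trent -> Wendy). State: ticket:Wendy, scarf:Alice
Event 4 (swap ticket<->scarf: now ticket:Alice, scarf:Wendy). State: ticket:Alice, scarf:Wendy
Event 5 (give scarf: Wendy -> Trent). State: ticket:Alice, scarf:Trent
Event 6 (give ticket: Alice -> Wendy). State: ticket:Wendy, scarf:Trent
Event 7 (swap scarf<->ticket: now scarf:Wendy, ticket:Trent). State: ticket:Trent, scarf:Wendy
Event 8 (give scarf: Wendy -> Alice). State: ticket:Trent, scarf:Alice
Event 9 (give ticket: Trent -> Alice). State: ticket:Alice, scarf:Alice
Event 10 (give scarf: Alice -> Wendy). State: ticket:Alice, scarf:Wendy
Event 11 (swap ticket<->scarf: now ticket:Wendy, scarf:Alice). State: ticket:Wendy, scarf:Alice
Event 12 (swap ticket<->scarf: now ticket:Alice, scarf:Wendy). State: ticket:Alice, scarf:Wendy
Event 13 (give scarf: Wendy -> Yara). State: ticket:Alice, scarf:Yara

Final state: ticket:Alice, scarf:Yara
The ticket is held by Alice.

Answer: Alice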